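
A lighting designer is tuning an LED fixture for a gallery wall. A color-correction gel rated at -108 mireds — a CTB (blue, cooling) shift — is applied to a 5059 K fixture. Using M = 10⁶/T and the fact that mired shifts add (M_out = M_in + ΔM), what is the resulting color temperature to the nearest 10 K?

M_in = 10⁶/5059 = 197.67 mireds.
M_out = 197.67 + (-108) = 89.67 mireds.
T_out = 10⁶/89.67 = 11152.3 K → 11150 K.

11150 K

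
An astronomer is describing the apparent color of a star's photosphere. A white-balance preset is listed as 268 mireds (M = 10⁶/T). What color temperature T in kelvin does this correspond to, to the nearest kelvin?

3731 K

T = 10⁶ / 268 = 3731.34 K → 3731 K.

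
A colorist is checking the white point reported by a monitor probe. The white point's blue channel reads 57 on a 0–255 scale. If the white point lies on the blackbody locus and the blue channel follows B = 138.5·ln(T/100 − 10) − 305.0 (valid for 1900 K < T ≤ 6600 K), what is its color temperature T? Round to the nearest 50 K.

2350 K

ln(t − 10) = (57 + 305.0) / 138.5 = 2.6137.
t − 10 = e^2.6137 = 13.650, so t = 23.650.
T = 100·t = 2365 K → 2350 K to the nearest 50 K.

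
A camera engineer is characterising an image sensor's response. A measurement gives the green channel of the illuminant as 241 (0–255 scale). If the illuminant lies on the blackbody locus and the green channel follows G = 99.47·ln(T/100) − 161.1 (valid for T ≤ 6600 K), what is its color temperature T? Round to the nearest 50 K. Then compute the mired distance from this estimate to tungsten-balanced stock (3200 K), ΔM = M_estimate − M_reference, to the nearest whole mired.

-137 mireds

ln t = (241 + 161.1) / 99.47 = 4.0424.
t = e^4.0424 = 56.964.
T = 100·t = 5696 K → 5700 K to the nearest 50 K.
M_estimate = 10⁶/5700 = 175.44; M_reference = 10⁶/3200 = 312.50.
ΔM = 175.44 − 312.50 = -137.06 → -137 mireds.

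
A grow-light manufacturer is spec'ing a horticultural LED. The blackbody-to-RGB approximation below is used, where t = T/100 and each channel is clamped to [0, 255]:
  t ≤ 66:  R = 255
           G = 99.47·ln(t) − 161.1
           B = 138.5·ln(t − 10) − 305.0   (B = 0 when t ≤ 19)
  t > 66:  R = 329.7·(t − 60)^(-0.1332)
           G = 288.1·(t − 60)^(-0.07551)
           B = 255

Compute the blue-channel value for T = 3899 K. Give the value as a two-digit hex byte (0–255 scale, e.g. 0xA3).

t = 3899/100 = 38.99; the t ≤ 66 branch applies.
B = 138.5·ln(38.99 − 10) − 305.0 = 138.5·ln 28.99 − 305.0 = 138.5·3.3670 − 305.0 = 161.323.
Rounded: 161; in hex, 0xA1.

0xA1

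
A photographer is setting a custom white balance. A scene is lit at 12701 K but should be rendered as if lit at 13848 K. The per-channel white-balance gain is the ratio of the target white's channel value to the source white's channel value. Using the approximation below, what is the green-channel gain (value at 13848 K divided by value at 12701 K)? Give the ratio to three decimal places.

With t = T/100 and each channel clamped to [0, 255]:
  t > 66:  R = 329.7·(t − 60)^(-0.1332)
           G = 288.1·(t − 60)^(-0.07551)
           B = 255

0.988

At 12701 K (t = 127.01):
  G = 288.1·(127.01 − 60)^(-0.07551) = 288.1·67.01^(-0.07551) = 288.1·0.72796 = 209.726.
At 13848 K (t = 138.48):
  G = 288.1·(138.48 − 60)^(-0.07551) = 288.1·78.48^(-0.07551) = 288.1·0.71933 = 207.238.
Gain = 207.238 / 209.726 = 0.9881 → 0.988.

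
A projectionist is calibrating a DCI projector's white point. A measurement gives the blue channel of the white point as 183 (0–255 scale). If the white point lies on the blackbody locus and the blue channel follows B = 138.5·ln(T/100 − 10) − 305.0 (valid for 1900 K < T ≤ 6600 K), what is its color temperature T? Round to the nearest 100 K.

4400 K

ln(t − 10) = (183 + 305.0) / 138.5 = 3.5235.
t − 10 = e^3.5235 = 33.902, so t = 43.902.
T = 100·t = 4390 K → 4400 K to the nearest 100 K.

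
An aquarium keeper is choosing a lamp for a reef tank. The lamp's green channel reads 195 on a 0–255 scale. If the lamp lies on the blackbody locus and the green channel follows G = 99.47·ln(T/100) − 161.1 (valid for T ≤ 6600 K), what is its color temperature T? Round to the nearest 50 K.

ln t = (195 + 161.1) / 99.47 = 3.5800.
t = e^3.5800 = 35.873.
T = 100·t = 3587 K → 3600 K to the nearest 50 K.

3600 K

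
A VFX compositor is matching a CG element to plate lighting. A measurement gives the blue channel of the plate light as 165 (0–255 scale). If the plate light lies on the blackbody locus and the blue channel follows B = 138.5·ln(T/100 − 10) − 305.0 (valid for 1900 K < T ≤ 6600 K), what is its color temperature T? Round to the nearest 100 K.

ln(t − 10) = (165 + 305.0) / 138.5 = 3.3935.
t − 10 = e^3.3935 = 29.770, so t = 39.770.
T = 100·t = 3977 K → 4000 K to the nearest 100 K.

4000 K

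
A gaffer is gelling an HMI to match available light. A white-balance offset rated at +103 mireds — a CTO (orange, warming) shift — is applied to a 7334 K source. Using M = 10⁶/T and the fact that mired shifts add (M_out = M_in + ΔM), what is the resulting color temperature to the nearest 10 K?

M_in = 10⁶/7334 = 136.35 mireds.
M_out = 136.35 + (+103) = 239.35 mireds.
T_out = 10⁶/239.35 = 4178.0 K → 4180 K.

4180 K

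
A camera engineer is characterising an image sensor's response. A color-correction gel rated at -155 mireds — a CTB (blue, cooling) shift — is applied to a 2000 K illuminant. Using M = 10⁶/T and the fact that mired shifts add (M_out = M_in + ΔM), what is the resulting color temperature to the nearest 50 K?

2900 K

M_in = 10⁶/2000 = 500.00 mireds.
M_out = 500.00 + (-155) = 345.00 mireds.
T_out = 10⁶/345.00 = 2898.6 K → 2900 K.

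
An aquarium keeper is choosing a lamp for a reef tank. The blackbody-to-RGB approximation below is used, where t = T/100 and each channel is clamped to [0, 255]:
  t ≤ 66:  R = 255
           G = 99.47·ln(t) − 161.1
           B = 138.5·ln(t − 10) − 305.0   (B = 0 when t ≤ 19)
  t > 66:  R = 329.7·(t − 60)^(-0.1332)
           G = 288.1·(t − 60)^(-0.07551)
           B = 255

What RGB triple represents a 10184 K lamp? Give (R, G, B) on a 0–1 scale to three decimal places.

t = 10184/100 = 101.84; the t > 66 branch applies.
R = 329.7·(101.84 − 60)^(-0.1332) = 329.7·41.84^(-0.1332) = 329.7·0.60814 = 200.504.
G = 288.1·(101.84 − 60)^(-0.07551) = 288.1·41.84^(-0.07551) = 288.1·0.75432 = 217.319.
B = 255 by definition for t > 66.
Dividing each by 255: (0.7863, 0.8522, 1.0000) → (0.786, 0.852, 1.000).

(0.786, 0.852, 1.000)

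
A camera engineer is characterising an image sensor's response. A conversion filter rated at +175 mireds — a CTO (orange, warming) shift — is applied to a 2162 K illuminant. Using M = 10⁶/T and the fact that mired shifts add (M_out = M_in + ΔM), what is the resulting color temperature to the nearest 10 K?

M_in = 10⁶/2162 = 462.53 mireds.
M_out = 462.53 + (+175) = 637.53 mireds.
T_out = 10⁶/637.53 = 1568.5 K → 1570 K.

1570 K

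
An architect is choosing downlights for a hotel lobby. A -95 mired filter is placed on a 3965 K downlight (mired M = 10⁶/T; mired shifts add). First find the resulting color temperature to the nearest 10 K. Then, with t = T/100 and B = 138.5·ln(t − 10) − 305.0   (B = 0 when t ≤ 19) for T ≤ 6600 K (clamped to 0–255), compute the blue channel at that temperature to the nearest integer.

246

M_in = 10⁶/3965 = 252.21; M_out = 252.21 + (-95) = 157.21.
T_out = 10⁶/157.21 = 6361.0 K → 6360 K; t = 63.6.
B = 138.5·ln(63.6 − 10) − 305.0 = 138.5·ln 53.6 − 305.0 = 138.5·3.9815 − 305.0 = 246.445.
Rounded: 246.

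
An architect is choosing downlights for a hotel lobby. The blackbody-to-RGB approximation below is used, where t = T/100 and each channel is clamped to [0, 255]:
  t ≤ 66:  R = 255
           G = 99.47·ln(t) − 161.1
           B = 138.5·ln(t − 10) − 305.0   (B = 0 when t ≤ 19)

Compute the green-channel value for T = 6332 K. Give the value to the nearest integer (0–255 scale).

252

t = 6332/100 = 63.32; the t ≤ 66 branch applies.
G = 99.47·ln 63.32 − 161.1 = 99.47·4.1482 − 161.1 = 251.522.
Rounded: 252.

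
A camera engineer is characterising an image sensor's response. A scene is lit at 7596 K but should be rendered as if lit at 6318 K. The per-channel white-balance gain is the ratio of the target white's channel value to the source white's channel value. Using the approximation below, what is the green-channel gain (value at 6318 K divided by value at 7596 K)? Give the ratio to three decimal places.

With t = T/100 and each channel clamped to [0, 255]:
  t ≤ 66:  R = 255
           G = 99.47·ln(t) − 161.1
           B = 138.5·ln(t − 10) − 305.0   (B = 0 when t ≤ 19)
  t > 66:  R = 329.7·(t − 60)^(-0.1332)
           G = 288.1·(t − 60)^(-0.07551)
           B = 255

At 7596 K (t = 75.96):
  G = 288.1·(75.96 − 60)^(-0.07551) = 288.1·15.96^(-0.07551) = 288.1·0.81126 = 233.723.
At 6318 K (t = 63.18):
  G = 99.47·ln 63.18 − 161.1 = 99.47·4.1460 − 161.1 = 251.301.
Gain = 251.301 / 233.723 = 1.0752 → 1.075.

1.075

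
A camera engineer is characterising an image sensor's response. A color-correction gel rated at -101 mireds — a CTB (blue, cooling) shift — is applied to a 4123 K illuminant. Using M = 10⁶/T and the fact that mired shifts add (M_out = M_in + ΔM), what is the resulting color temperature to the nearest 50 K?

M_in = 10⁶/4123 = 242.54 mireds.
M_out = 242.54 + (-101) = 141.54 mireds.
T_out = 10⁶/141.54 = 7065.0 K → 7050 K.

7050 K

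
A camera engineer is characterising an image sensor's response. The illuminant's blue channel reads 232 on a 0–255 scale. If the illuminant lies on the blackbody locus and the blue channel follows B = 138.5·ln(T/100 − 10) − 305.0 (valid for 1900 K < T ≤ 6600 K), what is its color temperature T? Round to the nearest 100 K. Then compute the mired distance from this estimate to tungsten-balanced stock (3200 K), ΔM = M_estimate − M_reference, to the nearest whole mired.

-140 mireds

ln(t − 10) = (232 + 305.0) / 138.5 = 3.8773.
t − 10 = e^3.8773 = 48.292, so t = 58.292.
T = 100·t = 5829 K → 5800 K to the nearest 100 K.
M_estimate = 10⁶/5800 = 172.41; M_reference = 10⁶/3200 = 312.50.
ΔM = 172.41 − 312.50 = -140.09 → -140 mireds.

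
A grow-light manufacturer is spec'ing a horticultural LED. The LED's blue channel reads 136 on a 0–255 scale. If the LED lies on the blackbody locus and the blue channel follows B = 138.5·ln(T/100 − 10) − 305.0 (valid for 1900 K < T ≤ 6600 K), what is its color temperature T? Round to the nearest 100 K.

3400 K

ln(t − 10) = (136 + 305.0) / 138.5 = 3.1841.
t − 10 = e^3.1841 = 24.146, so t = 34.146.
T = 100·t = 3415 K → 3400 K to the nearest 100 K.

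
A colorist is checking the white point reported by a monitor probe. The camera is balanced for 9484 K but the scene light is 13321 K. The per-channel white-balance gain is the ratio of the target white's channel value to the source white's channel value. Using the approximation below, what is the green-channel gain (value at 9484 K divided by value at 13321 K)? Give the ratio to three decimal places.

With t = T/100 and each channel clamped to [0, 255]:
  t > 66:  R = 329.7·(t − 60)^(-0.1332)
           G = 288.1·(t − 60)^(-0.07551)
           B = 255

1.058

At 13321 K (t = 133.21):
  G = 288.1·(133.21 − 60)^(-0.07551) = 288.1·73.21^(-0.07551) = 288.1·0.72311 = 208.329.
At 9484 K (t = 94.84):
  G = 288.1·(94.84 − 60)^(-0.07551) = 288.1·34.84^(-0.07551) = 288.1·0.76482 = 220.344.
Gain = 220.344 / 208.329 = 1.0577 → 1.058.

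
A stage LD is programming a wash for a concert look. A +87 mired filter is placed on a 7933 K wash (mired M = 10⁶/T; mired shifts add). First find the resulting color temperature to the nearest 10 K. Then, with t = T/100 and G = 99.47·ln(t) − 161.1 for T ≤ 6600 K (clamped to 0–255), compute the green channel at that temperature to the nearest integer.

M_in = 10⁶/7933 = 126.06; M_out = 126.06 + (+87) = 213.06.
T_out = 10⁶/213.06 = 4693.6 K → 4690 K; t = 46.9.
G = 99.47·ln 46.9 − 161.1 = 99.47·3.8480 − 161.1 = 221.662.
Rounded: 222.

222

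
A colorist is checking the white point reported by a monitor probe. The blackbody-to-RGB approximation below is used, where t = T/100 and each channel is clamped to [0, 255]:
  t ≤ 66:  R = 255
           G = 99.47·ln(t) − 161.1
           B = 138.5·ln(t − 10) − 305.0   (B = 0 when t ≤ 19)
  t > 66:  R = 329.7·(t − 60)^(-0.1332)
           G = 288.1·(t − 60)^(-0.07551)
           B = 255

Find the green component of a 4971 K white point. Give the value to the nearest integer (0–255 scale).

t = 4971/100 = 49.71; the t ≤ 66 branch applies.
G = 99.47·ln 49.71 − 161.1 = 99.47·3.9062 − 161.1 = 227.450.
Rounded: 227.

227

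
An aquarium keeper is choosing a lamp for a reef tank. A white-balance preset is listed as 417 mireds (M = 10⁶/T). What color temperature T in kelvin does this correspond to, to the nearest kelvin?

T = 10⁶ / 417 = 2398.08 K → 2398 K.

2398 K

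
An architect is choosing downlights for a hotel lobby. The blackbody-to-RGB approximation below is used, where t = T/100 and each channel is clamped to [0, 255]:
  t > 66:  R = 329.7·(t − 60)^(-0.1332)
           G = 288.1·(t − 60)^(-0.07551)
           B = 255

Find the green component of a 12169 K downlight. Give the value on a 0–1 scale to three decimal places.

t = 12169/100 = 121.69; the t > 66 branch applies.
G = 288.1·(121.69 − 60)^(-0.07551) = 288.1·61.69^(-0.07551) = 288.1·0.73252 = 211.040.
On a 0–1 scale: 211.040/255 = 0.8276 → 0.828.

0.828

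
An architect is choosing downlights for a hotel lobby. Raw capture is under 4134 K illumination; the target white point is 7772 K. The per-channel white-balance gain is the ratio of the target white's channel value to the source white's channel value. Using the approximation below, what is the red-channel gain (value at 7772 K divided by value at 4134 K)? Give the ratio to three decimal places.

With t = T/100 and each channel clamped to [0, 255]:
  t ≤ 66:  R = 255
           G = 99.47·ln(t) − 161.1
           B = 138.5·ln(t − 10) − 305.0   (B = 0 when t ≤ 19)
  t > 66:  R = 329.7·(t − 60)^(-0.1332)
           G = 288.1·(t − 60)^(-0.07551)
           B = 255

0.882

At 4134 K (t = 41.34):
  R = 255 by definition for t ≤ 66.
At 7772 K (t = 77.72):
  R = 329.7·(77.72 − 60)^(-0.1332) = 329.7·17.72^(-0.1332) = 329.7·0.68187 = 224.814.
Gain = 224.814 / 255.000 = 0.8816 → 0.882.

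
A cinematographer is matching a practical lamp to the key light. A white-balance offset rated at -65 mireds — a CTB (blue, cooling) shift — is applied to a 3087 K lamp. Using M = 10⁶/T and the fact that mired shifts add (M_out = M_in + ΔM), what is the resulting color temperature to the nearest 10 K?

M_in = 10⁶/3087 = 323.94 mireds.
M_out = 323.94 + (-65) = 258.94 mireds.
T_out = 10⁶/258.94 = 3861.9 K → 3860 K.

3860 K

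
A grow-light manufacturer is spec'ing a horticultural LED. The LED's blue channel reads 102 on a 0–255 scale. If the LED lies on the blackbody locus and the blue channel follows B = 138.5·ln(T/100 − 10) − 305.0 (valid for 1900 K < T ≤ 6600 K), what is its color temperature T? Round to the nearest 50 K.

ln(t − 10) = (102 + 305.0) / 138.5 = 2.9386.
t − 10 = e^2.9386 = 18.890, so t = 28.890.
T = 100·t = 2889 K → 2900 K to the nearest 50 K.

2900 K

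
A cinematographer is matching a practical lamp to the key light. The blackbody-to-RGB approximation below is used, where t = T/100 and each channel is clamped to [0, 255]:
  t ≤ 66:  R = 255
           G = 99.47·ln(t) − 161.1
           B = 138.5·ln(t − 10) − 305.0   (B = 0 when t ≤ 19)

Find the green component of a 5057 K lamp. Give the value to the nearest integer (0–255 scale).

t = 5057/100 = 50.57; the t ≤ 66 branch applies.
G = 99.47·ln 50.57 − 161.1 = 99.47·3.9234 − 161.1 = 229.156.
Rounded: 229.

229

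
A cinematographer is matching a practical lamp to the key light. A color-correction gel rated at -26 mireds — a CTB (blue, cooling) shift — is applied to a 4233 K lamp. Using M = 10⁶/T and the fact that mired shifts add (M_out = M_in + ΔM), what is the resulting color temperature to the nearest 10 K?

4760 K

M_in = 10⁶/4233 = 236.24 mireds.
M_out = 236.24 + (-26) = 210.24 mireds.
T_out = 10⁶/210.24 = 4756.5 K → 4760 K.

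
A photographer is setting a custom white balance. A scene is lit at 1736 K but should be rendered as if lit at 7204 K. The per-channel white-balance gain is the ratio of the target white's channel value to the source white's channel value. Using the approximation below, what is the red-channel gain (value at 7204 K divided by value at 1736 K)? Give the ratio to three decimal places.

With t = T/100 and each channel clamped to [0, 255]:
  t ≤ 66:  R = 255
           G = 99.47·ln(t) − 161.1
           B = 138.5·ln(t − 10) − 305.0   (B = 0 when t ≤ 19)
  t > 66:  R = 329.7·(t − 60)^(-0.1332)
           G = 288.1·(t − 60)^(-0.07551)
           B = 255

0.928

At 1736 K (t = 17.36):
  R = 255 by definition for t ≤ 66.
At 7204 K (t = 72.04):
  R = 329.7·(72.04 − 60)^(-0.1332) = 329.7·12.04^(-0.1332) = 329.7·0.71789 = 236.690.
Gain = 236.690 / 255.000 = 0.9282 → 0.928.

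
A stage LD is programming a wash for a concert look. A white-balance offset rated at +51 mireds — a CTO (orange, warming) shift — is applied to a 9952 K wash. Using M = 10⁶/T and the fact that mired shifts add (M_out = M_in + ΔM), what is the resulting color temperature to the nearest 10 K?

M_in = 10⁶/9952 = 100.48 mireds.
M_out = 100.48 + (+51) = 151.48 mireds.
T_out = 10⁶/151.48 = 6601.4 K → 6600 K.

6600 K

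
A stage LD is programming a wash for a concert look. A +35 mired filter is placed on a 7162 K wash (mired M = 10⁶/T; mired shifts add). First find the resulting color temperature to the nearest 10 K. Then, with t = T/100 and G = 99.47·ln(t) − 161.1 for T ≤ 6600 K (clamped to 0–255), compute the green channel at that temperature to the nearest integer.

242

M_in = 10⁶/7162 = 139.63; M_out = 139.63 + (+35) = 174.63.
T_out = 10⁶/174.63 = 5726.5 K → 5730 K; t = 57.3.
G = 99.47·ln 57.3 − 161.1 = 99.47·4.0483 − 161.1 = 241.584.
Rounded: 242.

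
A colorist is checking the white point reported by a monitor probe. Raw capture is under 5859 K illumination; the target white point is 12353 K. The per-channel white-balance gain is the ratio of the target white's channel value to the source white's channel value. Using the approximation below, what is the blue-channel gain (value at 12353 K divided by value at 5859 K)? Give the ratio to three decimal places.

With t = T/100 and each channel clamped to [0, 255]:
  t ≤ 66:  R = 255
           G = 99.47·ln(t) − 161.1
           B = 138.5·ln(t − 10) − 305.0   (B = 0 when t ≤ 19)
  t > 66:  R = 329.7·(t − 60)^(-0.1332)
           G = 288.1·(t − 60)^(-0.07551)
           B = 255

At 5859 K (t = 58.59):
  B = 138.5·ln(58.59 − 10) − 305.0 = 138.5·ln 48.59 − 305.0 = 138.5·3.8834 − 305.0 = 232.853.
At 12353 K (t = 123.53):
  B = 255 by definition for t > 66.
Gain = 255.000 / 232.853 = 1.0951 → 1.095.

1.095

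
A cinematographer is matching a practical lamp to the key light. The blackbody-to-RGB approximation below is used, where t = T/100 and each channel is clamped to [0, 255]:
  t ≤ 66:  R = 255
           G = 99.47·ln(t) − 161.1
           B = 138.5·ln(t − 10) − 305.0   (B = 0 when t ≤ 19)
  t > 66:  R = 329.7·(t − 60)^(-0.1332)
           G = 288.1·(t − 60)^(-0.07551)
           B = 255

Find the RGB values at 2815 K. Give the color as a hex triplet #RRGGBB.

t = 2815/100 = 28.15; the t ≤ 66 branch applies.
R = 255 by definition for t ≤ 66.
G = 99.47·ln 28.15 − 161.1 = 99.47·3.3375 − 161.1 = 170.886.
B = 138.5·ln(28.15 − 10) − 305.0 = 138.5·ln 18.15 − 305.0 = 138.5·2.8987 − 305.0 = 96.466.
Rounded: (255, 171, 96).
In hex: #FFAB60.

#FFAB60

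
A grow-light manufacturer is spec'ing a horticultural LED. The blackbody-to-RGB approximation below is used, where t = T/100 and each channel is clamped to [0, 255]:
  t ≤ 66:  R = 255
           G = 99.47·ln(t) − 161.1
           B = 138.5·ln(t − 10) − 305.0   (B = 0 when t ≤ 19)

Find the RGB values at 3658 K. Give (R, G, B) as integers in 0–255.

(255, 197, 149)

t = 3658/100 = 36.58; the t ≤ 66 branch applies.
R = 255 by definition for t ≤ 66.
G = 99.47·ln 36.58 − 161.1 = 99.47·3.5995 − 161.1 = 196.942.
B = 138.5·ln(36.58 − 10) − 305.0 = 138.5·ln 26.58 − 305.0 = 138.5·3.2802 − 305.0 = 149.302.
Rounded: (255, 197, 149).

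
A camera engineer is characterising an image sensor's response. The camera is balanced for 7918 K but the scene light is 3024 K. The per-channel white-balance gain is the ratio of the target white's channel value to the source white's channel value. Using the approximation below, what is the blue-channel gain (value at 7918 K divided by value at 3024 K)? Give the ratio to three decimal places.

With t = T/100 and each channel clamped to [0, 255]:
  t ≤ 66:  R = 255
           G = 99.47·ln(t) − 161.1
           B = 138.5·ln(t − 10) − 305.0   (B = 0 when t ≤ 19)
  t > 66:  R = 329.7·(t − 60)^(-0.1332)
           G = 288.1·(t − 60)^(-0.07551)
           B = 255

At 3024 K (t = 30.24):
  B = 138.5·ln(30.24 − 10) − 305.0 = 138.5·ln 20.24 − 305.0 = 138.5·3.0077 − 305.0 = 111.561.
At 7918 K (t = 79.18):
  B = 255 by definition for t > 66.
Gain = 255.000 / 111.561 = 2.2857 → 2.286.

2.286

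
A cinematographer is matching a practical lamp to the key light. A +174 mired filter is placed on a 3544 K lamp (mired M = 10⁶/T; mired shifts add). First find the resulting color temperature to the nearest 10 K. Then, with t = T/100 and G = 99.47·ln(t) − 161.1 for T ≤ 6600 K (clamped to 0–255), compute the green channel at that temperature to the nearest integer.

M_in = 10⁶/3544 = 282.17; M_out = 282.17 + (+174) = 456.17.
T_out = 10⁶/456.17 = 2192.2 K → 2190 K; t = 21.9.
G = 99.47·ln 21.9 − 161.1 = 99.47·3.0865 − 161.1 = 145.913.
Rounded: 146.

146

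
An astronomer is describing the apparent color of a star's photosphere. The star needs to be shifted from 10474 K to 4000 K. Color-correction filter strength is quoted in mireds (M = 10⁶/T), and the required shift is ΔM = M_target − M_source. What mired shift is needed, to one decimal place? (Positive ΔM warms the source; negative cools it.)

+154.5 mireds

M_source = 10⁶/10474 = 95.475; M_target = 10⁶/4000 = 250.000.
ΔM = 250.000 − 95.475 = 154.525 → +154.5 mireds, a warming shift.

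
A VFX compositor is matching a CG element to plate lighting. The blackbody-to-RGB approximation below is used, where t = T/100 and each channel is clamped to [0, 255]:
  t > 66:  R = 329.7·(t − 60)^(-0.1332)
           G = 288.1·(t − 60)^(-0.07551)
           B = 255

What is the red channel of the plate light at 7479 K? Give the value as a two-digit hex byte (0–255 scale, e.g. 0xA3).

0xE6

t = 7479/100 = 74.79; the t > 66 branch applies.
R = 329.7·(74.79 − 60)^(-0.1332) = 329.7·14.79^(-0.1332) = 329.7·0.69849 = 230.292.
Rounded: 230; in hex, 0xE6.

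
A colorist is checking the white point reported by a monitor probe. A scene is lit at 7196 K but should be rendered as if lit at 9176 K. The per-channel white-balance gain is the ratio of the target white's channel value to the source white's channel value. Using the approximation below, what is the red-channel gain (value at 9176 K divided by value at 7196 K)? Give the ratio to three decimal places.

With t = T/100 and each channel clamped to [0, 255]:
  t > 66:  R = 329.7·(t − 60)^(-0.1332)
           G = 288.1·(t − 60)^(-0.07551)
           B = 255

0.878

At 7196 K (t = 71.96):
  R = 329.7·(71.96 − 60)^(-0.1332) = 329.7·11.96^(-0.1332) = 329.7·0.71853 = 236.900.
At 9176 K (t = 91.76):
  R = 329.7·(91.76 − 60)^(-0.1332) = 329.7·31.76^(-0.1332) = 329.7·0.63088 = 208.002.
Gain = 208.002 / 236.900 = 0.8780 → 0.878.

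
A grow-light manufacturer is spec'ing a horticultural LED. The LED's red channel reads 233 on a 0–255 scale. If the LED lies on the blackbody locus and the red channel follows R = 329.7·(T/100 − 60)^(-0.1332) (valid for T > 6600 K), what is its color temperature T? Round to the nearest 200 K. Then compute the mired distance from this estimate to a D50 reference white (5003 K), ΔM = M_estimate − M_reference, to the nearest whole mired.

(t − 60)^(-0.1332) = 233/329.7 = 0.70670.
t − 60 = 0.70670^(1/-0.1332) = 0.70670^(-7.508) = 13.547, so t = 73.547.
T = 100·t = 7355 K → 7400 K to the nearest 200 K.
M_estimate = 10⁶/7400 = 135.14; M_reference = 10⁶/5003 = 199.88.
ΔM = 135.14 − 199.88 = -64.74 → -65 mireds.

-65 mireds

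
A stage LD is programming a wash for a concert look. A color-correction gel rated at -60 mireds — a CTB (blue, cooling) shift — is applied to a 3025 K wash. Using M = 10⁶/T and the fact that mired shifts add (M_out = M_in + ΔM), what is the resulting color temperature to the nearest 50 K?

M_in = 10⁶/3025 = 330.58 mireds.
M_out = 330.58 + (-60) = 270.58 mireds.
T_out = 10⁶/270.58 = 3695.8 K → 3700 K.

3700 K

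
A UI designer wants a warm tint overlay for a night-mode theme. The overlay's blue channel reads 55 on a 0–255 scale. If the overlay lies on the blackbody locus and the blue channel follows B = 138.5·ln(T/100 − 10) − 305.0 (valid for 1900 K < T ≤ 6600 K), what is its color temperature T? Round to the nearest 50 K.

ln(t − 10) = (55 + 305.0) / 138.5 = 2.5993.
t − 10 = e^2.5993 = 13.454, so t = 23.454.
T = 100·t = 2345 K → 2350 K to the nearest 50 K.

2350 K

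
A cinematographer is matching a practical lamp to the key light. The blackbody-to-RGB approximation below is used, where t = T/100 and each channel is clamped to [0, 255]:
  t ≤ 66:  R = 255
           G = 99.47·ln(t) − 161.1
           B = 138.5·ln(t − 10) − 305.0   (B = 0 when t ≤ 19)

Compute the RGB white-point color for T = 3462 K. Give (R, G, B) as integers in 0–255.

(255, 191, 139)

t = 3462/100 = 34.62; the t ≤ 66 branch applies.
R = 255 by definition for t ≤ 66.
G = 99.47·ln 34.62 − 161.1 = 99.47·3.5444 − 161.1 = 191.465.
B = 138.5·ln(34.62 − 10) − 305.0 = 138.5·ln 24.62 − 305.0 = 138.5·3.2036 − 305.0 = 138.693.
Rounded: (255, 191, 139).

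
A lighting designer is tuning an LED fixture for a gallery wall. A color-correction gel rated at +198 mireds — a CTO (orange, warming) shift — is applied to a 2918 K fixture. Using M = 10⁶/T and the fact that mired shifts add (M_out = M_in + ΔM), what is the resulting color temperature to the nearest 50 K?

1850 K

M_in = 10⁶/2918 = 342.70 mireds.
M_out = 342.70 + (+198) = 540.70 mireds.
T_out = 10⁶/540.70 = 1849.5 K → 1850 K.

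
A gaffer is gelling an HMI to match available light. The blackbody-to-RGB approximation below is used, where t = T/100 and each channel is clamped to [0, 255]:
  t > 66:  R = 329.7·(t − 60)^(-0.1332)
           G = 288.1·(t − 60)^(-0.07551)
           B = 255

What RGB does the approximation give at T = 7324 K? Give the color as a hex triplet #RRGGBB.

t = 7324/100 = 73.24; the t > 66 branch applies.
R = 329.7·(73.24 − 60)^(-0.1332) = 329.7·13.24^(-0.1332) = 329.7·0.70887 = 233.713.
G = 288.1·(73.24 − 60)^(-0.07551) = 288.1·13.24^(-0.07551) = 288.1·0.82278 = 237.044.
B = 255 by definition for t > 66.
Rounded: (234, 237, 255).
In hex: #EAEDFF.

#EAEDFF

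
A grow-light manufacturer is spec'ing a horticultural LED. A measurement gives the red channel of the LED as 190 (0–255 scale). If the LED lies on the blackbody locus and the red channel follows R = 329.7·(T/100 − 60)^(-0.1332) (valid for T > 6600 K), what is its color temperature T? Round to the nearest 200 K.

12200 K

(t − 60)^(-0.1332) = 190/329.7 = 0.57628.
t − 60 = 0.57628^(1/-0.1332) = 0.57628^(-7.508) = 62.667, so t = 122.667.
T = 100·t = 12267 K → 12200 K to the nearest 200 K.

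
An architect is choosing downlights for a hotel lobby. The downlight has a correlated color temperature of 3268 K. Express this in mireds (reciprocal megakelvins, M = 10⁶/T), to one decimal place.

306.0 mireds

M = 10⁶ / 3268 = 305.998 → 306.0 mireds.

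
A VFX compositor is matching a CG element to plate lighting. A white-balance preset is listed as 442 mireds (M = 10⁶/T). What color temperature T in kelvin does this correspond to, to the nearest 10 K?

2260 K

T = 10⁶ / 442 = 2262.44 K → 2260 K.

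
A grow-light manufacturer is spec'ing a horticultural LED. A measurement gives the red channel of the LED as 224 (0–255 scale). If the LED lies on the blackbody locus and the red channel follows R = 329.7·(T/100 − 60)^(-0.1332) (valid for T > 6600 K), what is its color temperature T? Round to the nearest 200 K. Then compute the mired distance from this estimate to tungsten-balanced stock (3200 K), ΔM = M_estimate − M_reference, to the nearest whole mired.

(t − 60)^(-0.1332) = 224/329.7 = 0.67941.
t − 60 = 0.67941^(1/-0.1332) = 0.67941^(-7.508) = 18.209, so t = 78.209.
T = 100·t = 7821 K → 7800 K to the nearest 200 K.
M_estimate = 10⁶/7800 = 128.21; M_reference = 10⁶/3200 = 312.50.
ΔM = 128.21 − 312.50 = -184.29 → -184 mireds.

-184 mireds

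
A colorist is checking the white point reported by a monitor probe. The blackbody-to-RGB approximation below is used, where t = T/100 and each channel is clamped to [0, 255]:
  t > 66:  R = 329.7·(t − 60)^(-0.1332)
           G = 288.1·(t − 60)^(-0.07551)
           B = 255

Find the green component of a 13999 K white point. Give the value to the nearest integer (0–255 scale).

t = 13999/100 = 139.99; the t > 66 branch applies.
G = 288.1·(139.99 − 60)^(-0.07551) = 288.1·79.99^(-0.07551) = 288.1·0.71829 = 206.940.
Rounded: 207.

207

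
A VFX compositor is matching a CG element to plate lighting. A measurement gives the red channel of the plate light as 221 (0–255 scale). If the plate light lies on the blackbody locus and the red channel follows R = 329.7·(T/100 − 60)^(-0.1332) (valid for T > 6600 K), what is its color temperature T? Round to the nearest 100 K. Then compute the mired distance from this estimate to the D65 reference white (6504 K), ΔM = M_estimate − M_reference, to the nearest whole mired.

-29 mireds

(t − 60)^(-0.1332) = 221/329.7 = 0.67031.
t − 60 = 0.67031^(1/-0.1332) = 0.67031^(-7.508) = 20.149, so t = 80.149.
T = 100·t = 8015 K → 8000 K to the nearest 100 K.
M_estimate = 10⁶/8000 = 125.00; M_reference = 10⁶/6504 = 153.75.
ΔM = 125.00 − 153.75 = -28.75 → -29 mireds.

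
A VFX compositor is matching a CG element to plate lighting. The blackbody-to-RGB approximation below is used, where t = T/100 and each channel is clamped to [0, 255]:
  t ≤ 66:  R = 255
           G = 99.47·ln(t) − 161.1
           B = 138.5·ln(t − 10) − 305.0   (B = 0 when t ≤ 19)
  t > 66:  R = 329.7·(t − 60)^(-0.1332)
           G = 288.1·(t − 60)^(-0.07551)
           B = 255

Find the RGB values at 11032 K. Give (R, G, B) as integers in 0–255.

t = 11032/100 = 110.32; the t > 66 branch applies.
R = 329.7·(110.32 − 60)^(-0.1332) = 329.7·50.32^(-0.1332) = 329.7·0.59337 = 195.635.
G = 288.1·(110.32 − 60)^(-0.07551) = 288.1·50.32^(-0.07551) = 288.1·0.74388 = 214.311.
B = 255 by definition for t > 66.
Rounded: (196, 214, 255).

(196, 214, 255)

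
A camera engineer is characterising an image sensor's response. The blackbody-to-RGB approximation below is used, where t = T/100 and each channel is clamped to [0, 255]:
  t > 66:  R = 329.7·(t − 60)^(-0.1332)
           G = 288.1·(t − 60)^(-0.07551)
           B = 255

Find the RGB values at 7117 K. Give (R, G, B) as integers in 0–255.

(239, 240, 255)

t = 7117/100 = 71.17; the t > 66 branch applies.
R = 329.7·(71.17 − 60)^(-0.1332) = 329.7·11.17^(-0.1332) = 329.7·0.72510 = 239.066.
G = 288.1·(71.17 − 60)^(-0.07551) = 288.1·11.17^(-0.07551) = 288.1·0.83342 = 240.107.
B = 255 by definition for t > 66.
Rounded: (239, 240, 255).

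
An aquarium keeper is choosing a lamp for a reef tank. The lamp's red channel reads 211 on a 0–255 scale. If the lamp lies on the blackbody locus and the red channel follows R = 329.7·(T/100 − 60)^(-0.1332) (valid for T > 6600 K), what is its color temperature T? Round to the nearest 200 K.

(t − 60)^(-0.1332) = 211/329.7 = 0.63998.
t − 60 = 0.63998^(1/-0.1332) = 0.63998^(-7.508) = 28.525, so t = 88.525.
T = 100·t = 8853 K → 8800 K to the nearest 200 K.

8800 K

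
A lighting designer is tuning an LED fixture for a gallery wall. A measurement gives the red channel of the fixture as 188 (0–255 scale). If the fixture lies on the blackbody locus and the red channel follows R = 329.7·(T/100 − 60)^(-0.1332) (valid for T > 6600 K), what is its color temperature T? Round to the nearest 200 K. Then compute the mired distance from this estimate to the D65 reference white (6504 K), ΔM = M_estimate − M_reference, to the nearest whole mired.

(t − 60)^(-0.1332) = 188/329.7 = 0.57022.
t − 60 = 0.57022^(1/-0.1332) = 0.57022^(-7.508) = 67.848, so t = 127.848.
T = 100·t = 12785 K → 12800 K to the nearest 200 K.
M_estimate = 10⁶/12800 = 78.12; M_reference = 10⁶/6504 = 153.75.
ΔM = 78.12 − 153.75 = -75.63 → -76 mireds.

-76 mireds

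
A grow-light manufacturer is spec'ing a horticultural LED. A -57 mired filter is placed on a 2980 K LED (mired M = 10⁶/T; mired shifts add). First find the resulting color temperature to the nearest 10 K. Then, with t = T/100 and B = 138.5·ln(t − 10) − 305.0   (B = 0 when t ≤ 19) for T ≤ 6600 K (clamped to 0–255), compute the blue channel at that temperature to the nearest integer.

146

M_in = 10⁶/2980 = 335.57; M_out = 335.57 + (-57) = 278.57.
T_out = 10⁶/278.57 = 3589.8 K → 3590 K; t = 35.9.
B = 138.5·ln(35.9 − 10) − 305.0 = 138.5·ln 25.9 − 305.0 = 138.5·3.2542 − 305.0 = 145.713.
Rounded: 146.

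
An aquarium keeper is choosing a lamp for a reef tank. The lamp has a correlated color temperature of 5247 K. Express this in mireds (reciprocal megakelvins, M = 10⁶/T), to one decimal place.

190.6 mireds

M = 10⁶ / 5247 = 190.585 → 190.6 mireds.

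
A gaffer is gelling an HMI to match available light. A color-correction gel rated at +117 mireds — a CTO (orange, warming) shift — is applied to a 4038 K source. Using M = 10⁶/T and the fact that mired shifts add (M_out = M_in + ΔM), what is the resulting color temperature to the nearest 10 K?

M_in = 10⁶/4038 = 247.65 mireds.
M_out = 247.65 + (+117) = 364.65 mireds.
T_out = 10⁶/364.65 = 2742.4 K → 2740 K.

2740 K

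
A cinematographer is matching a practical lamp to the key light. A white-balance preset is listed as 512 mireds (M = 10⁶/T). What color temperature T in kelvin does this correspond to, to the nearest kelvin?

1953 K

T = 10⁶ / 512 = 1953.12 K → 1953 K.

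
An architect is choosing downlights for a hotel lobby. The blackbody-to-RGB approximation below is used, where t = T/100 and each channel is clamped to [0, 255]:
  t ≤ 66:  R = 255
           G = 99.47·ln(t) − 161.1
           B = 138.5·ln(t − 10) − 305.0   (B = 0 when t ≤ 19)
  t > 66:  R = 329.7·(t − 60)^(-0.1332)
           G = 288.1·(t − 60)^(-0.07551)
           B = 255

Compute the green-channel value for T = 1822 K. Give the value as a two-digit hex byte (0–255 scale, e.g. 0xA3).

t = 1822/100 = 18.22; the t ≤ 66 branch applies.
G = 99.47·ln 18.22 − 161.1 = 99.47·2.9025 − 161.1 = 127.614.
Rounded: 128; in hex, 0x80.

0x80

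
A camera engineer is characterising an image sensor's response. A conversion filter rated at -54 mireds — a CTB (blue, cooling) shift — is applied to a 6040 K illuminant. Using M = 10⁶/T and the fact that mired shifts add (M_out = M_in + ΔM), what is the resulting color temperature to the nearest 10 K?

8960 K

M_in = 10⁶/6040 = 165.56 mireds.
M_out = 165.56 + (-54) = 111.56 mireds.
T_out = 10⁶/111.56 = 8963.6 K → 8960 K.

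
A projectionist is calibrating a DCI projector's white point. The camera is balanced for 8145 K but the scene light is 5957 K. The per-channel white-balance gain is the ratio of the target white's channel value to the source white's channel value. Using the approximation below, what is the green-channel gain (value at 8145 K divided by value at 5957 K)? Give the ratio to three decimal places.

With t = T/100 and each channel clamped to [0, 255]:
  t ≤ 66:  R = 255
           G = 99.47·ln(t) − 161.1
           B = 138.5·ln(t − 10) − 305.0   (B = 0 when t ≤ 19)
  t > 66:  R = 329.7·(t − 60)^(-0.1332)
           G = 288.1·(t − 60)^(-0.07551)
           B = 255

0.931

At 5957 K (t = 59.57):
  G = 99.47·ln 59.57 − 161.1 = 99.47·4.0872 − 161.1 = 245.449.
At 8145 K (t = 81.45):
  G = 288.1·(81.45 − 60)^(-0.07551) = 288.1·21.45^(-0.07551) = 288.1·0.79335 = 228.564.
Gain = 228.564 / 245.449 = 0.9312 → 0.931.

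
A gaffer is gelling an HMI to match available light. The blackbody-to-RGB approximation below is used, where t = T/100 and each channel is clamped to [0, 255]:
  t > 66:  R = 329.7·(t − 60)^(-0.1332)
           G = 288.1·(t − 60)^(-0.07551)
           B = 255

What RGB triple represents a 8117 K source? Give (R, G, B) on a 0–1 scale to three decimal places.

t = 8117/100 = 81.17; the t > 66 branch applies.
R = 329.7·(81.17 − 60)^(-0.1332) = 329.7·21.17^(-0.1332) = 329.7·0.66591 = 219.550.
G = 288.1·(81.17 − 60)^(-0.07551) = 288.1·21.17^(-0.07551) = 288.1·0.79414 = 228.791.
B = 255 by definition for t > 66.
Dividing each by 255: (0.8610, 0.8972, 1.0000) → (0.861, 0.897, 1.000).

(0.861, 0.897, 1.000)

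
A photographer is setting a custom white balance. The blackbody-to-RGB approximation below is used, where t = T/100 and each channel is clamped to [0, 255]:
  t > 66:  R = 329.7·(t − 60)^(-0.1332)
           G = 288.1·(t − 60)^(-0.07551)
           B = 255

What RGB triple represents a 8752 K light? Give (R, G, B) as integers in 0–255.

t = 8752/100 = 87.52; the t > 66 branch applies.
R = 329.7·(87.52 − 60)^(-0.1332) = 329.7·27.52^(-0.1332) = 329.7·0.64304 = 212.011.
G = 288.1·(87.52 − 60)^(-0.07551) = 288.1·27.52^(-0.07551) = 288.1·0.77856 = 224.303.
B = 255 by definition for t > 66.
Rounded: (212, 224, 255).

(212, 224, 255)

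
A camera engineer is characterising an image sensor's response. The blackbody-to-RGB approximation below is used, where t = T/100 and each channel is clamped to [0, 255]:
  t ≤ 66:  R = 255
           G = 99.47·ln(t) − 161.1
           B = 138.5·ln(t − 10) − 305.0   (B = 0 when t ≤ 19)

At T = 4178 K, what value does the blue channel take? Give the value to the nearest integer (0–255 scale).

t = 4178/100 = 41.78; the t ≤ 66 branch applies.
B = 138.5·ln(41.78 − 10) − 305.0 = 138.5·ln 31.78 − 305.0 = 138.5·3.4588 − 305.0 = 174.049.
Rounded: 174.

174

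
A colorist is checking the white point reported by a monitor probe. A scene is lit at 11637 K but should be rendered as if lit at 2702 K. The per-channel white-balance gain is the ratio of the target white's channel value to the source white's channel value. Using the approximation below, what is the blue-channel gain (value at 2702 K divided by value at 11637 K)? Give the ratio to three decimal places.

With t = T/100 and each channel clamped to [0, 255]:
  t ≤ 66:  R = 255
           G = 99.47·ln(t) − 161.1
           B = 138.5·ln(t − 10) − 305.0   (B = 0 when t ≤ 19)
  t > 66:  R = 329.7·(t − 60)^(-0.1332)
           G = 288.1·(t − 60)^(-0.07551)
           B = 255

At 11637 K (t = 116.37):
  B = 255 by definition for t > 66.
At 2702 K (t = 27.02):
  B = 138.5·ln(27.02 − 10) − 305.0 = 138.5·ln 17.02 − 305.0 = 138.5·2.8344 − 305.0 = 87.563.
Gain = 87.563 / 255.000 = 0.3434 → 0.343.

0.343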